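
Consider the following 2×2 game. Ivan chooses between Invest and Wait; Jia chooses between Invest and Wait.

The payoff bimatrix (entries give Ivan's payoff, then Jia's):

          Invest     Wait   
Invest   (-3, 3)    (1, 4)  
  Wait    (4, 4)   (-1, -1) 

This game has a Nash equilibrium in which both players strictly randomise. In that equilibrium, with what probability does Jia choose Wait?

7/9

Let y be the probability that Jia plays Invest. In a completely mixed equilibrium, Ivan must be indifferent between Invest and Wait.
Ivan's expected payoff from Invest is −3y + (1−y); from Wait it is 4y − (1−y).
Setting these equal: −4y + 1 = 5y − 1, so y = 2/9.
Therefore Jia plays Wait with probability 1 − 2/9 = 7/9.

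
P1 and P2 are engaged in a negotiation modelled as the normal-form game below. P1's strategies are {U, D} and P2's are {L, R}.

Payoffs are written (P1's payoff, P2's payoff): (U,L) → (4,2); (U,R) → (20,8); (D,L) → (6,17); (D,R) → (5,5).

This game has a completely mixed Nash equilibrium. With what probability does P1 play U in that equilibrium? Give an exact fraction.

2/3

Let p be the probability that P1 plays U. In a completely mixed equilibrium, P2 must be indifferent between L and R.
P2's expected payoff from L is 2p + 17(1−p); from R it is 8p + 5(1−p).
Setting these equal: −15p + 17 = 3p + 5, so p = 2/3.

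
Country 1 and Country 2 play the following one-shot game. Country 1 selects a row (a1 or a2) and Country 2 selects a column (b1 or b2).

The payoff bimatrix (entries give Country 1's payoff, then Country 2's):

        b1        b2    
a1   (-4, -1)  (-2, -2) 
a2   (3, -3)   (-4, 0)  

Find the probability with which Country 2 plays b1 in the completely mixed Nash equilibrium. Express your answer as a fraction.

2/9

Let q be the probability that Country 2 plays b1. In a completely mixed equilibrium, Country 1 must be indifferent between a1 and a2.
Country 1's expected payoff from a1 is −4q − 2(1−q); from a2 it is 3q − 4(1−q).
Setting these equal: −2q − 2 = 7q − 4, so q = 2/9.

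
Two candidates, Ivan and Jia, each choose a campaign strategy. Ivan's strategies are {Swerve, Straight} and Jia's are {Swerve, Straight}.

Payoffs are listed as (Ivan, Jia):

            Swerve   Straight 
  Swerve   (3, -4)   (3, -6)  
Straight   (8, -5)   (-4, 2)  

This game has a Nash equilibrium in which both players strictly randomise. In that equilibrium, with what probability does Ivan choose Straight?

Let r be the probability that Ivan plays Swerve. In a completely mixed equilibrium, Jia must be indifferent between Swerve and Straight.
Jia's expected payoff from Swerve is −4r − 5(1−r); from Straight it is −6r + 2(1−r).
Setting these equal: r − 5 = −8r + 2, so r = 7/9.
Therefore Ivan plays Straight with probability 1 − 7/9 = 2/9.

2/9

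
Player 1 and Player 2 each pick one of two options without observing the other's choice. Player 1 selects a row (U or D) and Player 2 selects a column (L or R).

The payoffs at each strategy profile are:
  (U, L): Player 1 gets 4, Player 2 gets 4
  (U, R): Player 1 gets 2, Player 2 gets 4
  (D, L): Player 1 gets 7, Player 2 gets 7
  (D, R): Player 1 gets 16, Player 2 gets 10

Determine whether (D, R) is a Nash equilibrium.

Yes

At (D, R), Player 1 earns 16; switching to U would give 2, so Player 1 has no profitable deviation.
Player 2 earns 10; switching to L would give 7, so Player 2 has no profitable deviation.
Neither player can gain by a unilateral deviation, so this profile is a Nash equilibrium.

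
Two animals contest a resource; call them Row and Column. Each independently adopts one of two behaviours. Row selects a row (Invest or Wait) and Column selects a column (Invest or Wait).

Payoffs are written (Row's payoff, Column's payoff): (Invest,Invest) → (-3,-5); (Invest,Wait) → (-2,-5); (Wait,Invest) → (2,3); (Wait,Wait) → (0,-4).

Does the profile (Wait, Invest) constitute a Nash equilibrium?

At (Wait, Invest), Row earns 2; switching to Invest would give -3, so Row has no profitable deviation.
Column earns 3; switching to Wait would give -4, so Column has no profitable deviation.
Neither player can gain by a unilateral deviation, so this profile is a Nash equilibrium.

Yes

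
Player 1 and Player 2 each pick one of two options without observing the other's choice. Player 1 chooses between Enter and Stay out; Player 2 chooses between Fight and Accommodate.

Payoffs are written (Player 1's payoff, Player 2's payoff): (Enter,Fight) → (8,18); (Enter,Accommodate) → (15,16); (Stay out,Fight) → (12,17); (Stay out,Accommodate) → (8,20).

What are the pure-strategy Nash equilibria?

none

(Enter, Fight): Player 1 prefers Stay out (12 > 8) — not an equilibrium.
(Enter, Accommodate): Player 2 prefers Fight (18 > 16) — not an equilibrium.
(Stay out, Fight): Player 2 prefers Accommodate (20 > 17) — not an equilibrium.
(Stay out, Accommodate): Player 1 prefers Enter (15 > 8) — not an equilibrium.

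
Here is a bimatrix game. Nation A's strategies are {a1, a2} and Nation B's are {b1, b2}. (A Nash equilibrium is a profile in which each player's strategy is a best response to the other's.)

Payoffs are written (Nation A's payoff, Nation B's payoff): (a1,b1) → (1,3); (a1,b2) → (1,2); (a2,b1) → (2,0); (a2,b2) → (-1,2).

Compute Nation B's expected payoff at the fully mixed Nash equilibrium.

2

First find p, the probability Nation A plays a1, from Nation B's indifference between b1 and b2: 3p = 2p + 2(1−p), giving p = 2/3.
Since Nation B is indifferent in equilibrium, Nation B's expected payoff equals the payoff from either column against (2/3, 1/3). Using b1: 3(2/3) = 2.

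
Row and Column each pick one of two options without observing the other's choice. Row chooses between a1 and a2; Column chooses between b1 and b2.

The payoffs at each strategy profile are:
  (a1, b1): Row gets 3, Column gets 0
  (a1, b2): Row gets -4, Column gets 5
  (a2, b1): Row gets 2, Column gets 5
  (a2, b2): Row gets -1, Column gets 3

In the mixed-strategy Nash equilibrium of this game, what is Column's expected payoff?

First find x, the probability Row plays a1, from Column's indifference between b1 and b2: 5(1−x) = 5x + 3(1−x), giving x = 2/7.
Since Column is indifferent in equilibrium, Column's expected payoff equals the payoff from either column against (2/7, 5/7). Using b1: 5(5/7) = 25/7.

25/7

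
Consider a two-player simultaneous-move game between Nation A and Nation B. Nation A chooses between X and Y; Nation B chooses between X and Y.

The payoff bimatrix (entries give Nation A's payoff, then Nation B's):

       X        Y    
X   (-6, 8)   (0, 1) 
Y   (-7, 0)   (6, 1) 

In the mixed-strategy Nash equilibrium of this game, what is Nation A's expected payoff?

First find q, the probability Nation B plays X, from Nation A's indifference between X and Y: −6q = −7q + 6(1−q), giving q = 6/7.
Since Nation A is indifferent in equilibrium, Nation A's expected payoff equals the payoff from either row against (6/7, 1/7). Using X: −6(6/7) = -36/7.

-36/7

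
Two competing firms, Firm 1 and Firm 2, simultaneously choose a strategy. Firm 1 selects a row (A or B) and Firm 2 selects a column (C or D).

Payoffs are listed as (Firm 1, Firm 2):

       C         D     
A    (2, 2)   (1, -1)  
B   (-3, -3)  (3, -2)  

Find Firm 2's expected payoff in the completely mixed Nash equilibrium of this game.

-7/4

First find p, the probability Firm 1 plays A, from Firm 2's indifference between C and D: 2p − 3(1−p) = −p − 2(1−p), giving p = 1/4.
Since Firm 2 is indifferent in equilibrium, Firm 2's expected payoff equals the payoff from either column against (1/4, 3/4). Using C: 2(1/4) − 3(3/4) = -7/4.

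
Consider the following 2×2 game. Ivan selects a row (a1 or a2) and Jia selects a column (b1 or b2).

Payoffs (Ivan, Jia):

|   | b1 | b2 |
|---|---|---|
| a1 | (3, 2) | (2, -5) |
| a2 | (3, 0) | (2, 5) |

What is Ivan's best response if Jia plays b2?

either — both a1 and a2 are best responses

Against b2, Ivan earns 2 from a1 and 2 from a2.
So either strategy is a best response.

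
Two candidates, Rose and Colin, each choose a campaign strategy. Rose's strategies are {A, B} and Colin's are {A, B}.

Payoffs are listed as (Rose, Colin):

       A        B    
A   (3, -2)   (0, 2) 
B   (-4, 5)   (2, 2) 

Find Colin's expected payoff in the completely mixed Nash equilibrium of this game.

First find p, the probability Rose plays A, from Colin's indifference between A and B: −2p + 5(1−p) = 2p + 2(1−p), giving p = 3/7.
Since Colin is indifferent in equilibrium, Colin's expected payoff equals the payoff from either column against (3/7, 4/7). Using A: −2(3/7) + 5(4/7) = 2.

2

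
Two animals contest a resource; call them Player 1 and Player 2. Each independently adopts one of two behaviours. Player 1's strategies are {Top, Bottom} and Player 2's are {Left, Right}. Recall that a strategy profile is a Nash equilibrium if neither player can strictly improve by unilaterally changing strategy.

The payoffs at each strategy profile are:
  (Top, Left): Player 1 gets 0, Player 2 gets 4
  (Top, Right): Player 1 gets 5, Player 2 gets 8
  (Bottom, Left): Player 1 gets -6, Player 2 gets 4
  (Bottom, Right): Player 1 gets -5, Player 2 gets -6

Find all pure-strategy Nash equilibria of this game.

(Top, Right)

(Top, Left): Player 2 prefers Right (8 > 4) — not an equilibrium.
(Top, Right): Player 1 gets 5 ≥ -5 from Bottom, and Player 2 gets 8 ≥ 4 from Left — Nash equilibrium.
(Bottom, Left): Player 1 prefers Top (0 > -6) — not an equilibrium.
(Bottom, Right): Player 1 prefers Top (5 > -5); Player 2 prefers Left (4 > -6) — not an equilibrium.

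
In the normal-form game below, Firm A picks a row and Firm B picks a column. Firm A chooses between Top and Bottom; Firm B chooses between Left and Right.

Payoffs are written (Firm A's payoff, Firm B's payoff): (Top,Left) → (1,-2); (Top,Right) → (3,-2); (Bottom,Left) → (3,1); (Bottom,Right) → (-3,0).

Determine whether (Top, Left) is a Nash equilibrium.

At (Top, Left), Firm A earns 1; switching to Bottom would give 3, so Firm A would deviate.
Firm B earns -2; switching to Right would give -2, so Firm B has no profitable deviation.
Since at least one player can profitably deviate, this is not a Nash equilibrium.

No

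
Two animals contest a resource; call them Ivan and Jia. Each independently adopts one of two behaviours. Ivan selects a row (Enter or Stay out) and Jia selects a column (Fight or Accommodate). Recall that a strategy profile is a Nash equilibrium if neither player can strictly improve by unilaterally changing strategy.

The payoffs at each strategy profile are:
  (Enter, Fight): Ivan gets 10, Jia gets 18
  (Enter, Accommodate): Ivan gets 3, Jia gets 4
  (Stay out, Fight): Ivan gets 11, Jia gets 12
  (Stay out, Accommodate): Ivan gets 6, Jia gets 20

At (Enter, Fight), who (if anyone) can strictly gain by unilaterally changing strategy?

Ivan

Ivan at (Enter, Fight) earns 10; deviating to Stay out yields 11 — a strict improvement.
Jia earns 18; deviating to Accommodate yields 4 — not better.
Only Ivan has a strictly profitable deviation.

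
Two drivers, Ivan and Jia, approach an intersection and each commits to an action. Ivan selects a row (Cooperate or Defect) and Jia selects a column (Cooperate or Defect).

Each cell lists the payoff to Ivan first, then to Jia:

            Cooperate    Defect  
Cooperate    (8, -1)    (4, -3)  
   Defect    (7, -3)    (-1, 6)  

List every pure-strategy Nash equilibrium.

(Cooperate, Cooperate)

(Cooperate, Cooperate): Ivan gets 8 ≥ 7 from Defect, and Jia gets -1 ≥ -3 from Defect — Nash equilibrium.
(Cooperate, Defect): Jia prefers Cooperate (-1 > -3) — not an equilibrium.
(Defect, Cooperate): Ivan prefers Cooperate (8 > 7); Jia prefers Defect (6 > -3) — not an equilibrium.
(Defect, Defect): Ivan prefers Cooperate (4 > -1) — not an equilibrium.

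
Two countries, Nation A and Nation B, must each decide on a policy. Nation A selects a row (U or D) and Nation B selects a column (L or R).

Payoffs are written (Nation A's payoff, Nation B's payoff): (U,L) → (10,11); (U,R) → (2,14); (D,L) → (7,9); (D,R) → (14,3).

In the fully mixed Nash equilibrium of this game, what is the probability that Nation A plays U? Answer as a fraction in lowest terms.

2/3

Let r be the probability that Nation A plays U. In a completely mixed equilibrium, Nation B must be indifferent between L and R.
Nation B's expected payoff from L is 11r + 9(1−r); from R it is 14r + 3(1−r).
Setting these equal: 2r + 9 = 11r + 3, so r = 2/3.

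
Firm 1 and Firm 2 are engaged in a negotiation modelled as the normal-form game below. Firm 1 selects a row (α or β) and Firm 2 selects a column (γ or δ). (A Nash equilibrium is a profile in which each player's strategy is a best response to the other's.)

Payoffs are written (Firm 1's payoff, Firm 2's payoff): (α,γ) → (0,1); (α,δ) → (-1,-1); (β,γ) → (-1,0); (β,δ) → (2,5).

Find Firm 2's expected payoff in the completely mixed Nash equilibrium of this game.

First find x, the probability Firm 1 plays α, from Firm 2's indifference between γ and δ: x = −x + 5(1−x), giving x = 5/7.
Since Firm 2 is indifferent in equilibrium, Firm 2's expected payoff equals the payoff from either column against (5/7, 2/7). Using γ: (5/7) = 5/7.

5/7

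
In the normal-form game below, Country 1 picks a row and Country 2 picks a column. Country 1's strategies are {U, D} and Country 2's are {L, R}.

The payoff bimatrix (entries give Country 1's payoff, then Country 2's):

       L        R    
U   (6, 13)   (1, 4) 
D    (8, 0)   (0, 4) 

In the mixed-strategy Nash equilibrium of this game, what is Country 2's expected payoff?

4

First find p, the probability Country 1 plays U, from Country 2's indifference between L and R: 13p = 4p + 4(1−p), giving p = 4/13.
Since Country 2 is indifferent in equilibrium, Country 2's expected payoff equals the payoff from either column against (4/13, 9/13). Using L: 13(4/13) = 4.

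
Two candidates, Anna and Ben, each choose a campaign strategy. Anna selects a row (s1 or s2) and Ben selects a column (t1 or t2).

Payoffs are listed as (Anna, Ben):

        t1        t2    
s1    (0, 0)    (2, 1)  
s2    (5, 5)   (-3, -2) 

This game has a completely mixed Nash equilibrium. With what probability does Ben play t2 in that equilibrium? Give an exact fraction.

1/2

Let q be the probability that Ben plays t1. In a completely mixed equilibrium, Anna must be indifferent between s1 and s2.
Anna's expected payoff from s1 is 2(1−q); from s2 it is 5q − 3(1−q).
Setting these equal: −2q + 2 = 8q − 3, so q = 1/2.
Therefore Ben plays t2 with probability 1 − 1/2 = 1/2.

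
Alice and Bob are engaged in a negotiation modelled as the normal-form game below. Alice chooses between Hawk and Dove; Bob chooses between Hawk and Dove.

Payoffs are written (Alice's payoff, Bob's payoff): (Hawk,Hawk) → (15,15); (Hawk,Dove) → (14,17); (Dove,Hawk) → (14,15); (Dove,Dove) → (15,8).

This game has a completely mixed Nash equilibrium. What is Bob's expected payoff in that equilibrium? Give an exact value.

15

First find p, the probability Alice plays Hawk, from Bob's indifference between Hawk and Dove: 15p + 15(1−p) = 17p + 8(1−p), giving p = 7/9.
Since Bob is indifferent in equilibrium, Bob's expected payoff equals the payoff from either column against (7/9, 2/9). Using Hawk: 15(7/9) + 15(2/9) = 15.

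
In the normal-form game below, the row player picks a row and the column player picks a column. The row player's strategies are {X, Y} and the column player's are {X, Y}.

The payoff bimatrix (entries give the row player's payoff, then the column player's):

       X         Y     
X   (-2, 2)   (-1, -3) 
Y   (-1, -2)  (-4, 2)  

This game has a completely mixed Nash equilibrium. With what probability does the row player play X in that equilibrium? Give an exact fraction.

4/9

Let r be the probability that the row player plays X. In a completely mixed equilibrium, the column player must be indifferent between X and Y.
The column player's expected payoff from X is 2r − 2(1−r); from Y it is −3r + 2(1−r).
Setting these equal: 4r − 2 = −5r + 2, so r = 4/9.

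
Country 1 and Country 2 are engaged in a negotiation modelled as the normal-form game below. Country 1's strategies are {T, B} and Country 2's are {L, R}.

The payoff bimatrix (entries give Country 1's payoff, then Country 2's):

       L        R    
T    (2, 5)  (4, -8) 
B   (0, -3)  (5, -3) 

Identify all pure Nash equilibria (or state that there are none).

(T, L): Country 1 gets 2 ≥ 0 from B, and Country 2 gets 5 ≥ -8 from R — Nash equilibrium.
(T, R): Country 1 prefers B (5 > 4); Country 2 prefers L (5 > -8) — not an equilibrium.
(B, L): Country 1 prefers T (2 > 0) — not an equilibrium.
(B, R): Country 1 gets 5 ≥ 4 from T, and Country 2 gets -3 ≥ -3 from L — Nash equilibrium.

(T, L) and (B, R)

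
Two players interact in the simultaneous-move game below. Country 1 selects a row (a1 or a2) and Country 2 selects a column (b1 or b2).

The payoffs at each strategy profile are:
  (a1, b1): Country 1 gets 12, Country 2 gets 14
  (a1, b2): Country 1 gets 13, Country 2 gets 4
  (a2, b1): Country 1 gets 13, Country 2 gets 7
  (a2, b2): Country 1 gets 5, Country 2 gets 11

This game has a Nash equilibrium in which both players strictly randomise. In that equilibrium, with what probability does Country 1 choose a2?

Let x be the probability that Country 1 plays a1. In a completely mixed equilibrium, Country 2 must be indifferent between b1 and b2.
Country 2's expected payoff from b1 is 14x + 7(1−x); from b2 it is 4x + 11(1−x).
Setting these equal: 7x + 7 = −7x + 11, so x = 2/7.
Therefore Country 1 plays a2 with probability 1 − 2/7 = 5/7.

5/7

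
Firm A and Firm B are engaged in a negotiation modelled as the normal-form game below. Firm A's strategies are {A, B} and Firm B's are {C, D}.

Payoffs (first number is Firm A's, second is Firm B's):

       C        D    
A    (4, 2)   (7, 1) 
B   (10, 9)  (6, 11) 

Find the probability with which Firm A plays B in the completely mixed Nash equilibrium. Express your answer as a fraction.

Let p be the probability that Firm A plays A. In a completely mixed equilibrium, Firm B must be indifferent between C and D.
Firm B's expected payoff from C is 2p + 9(1−p); from D it is p + 11(1−p).
Setting these equal: −7p + 9 = −10p + 11, so p = 2/3.
Therefore Firm A plays B with probability 1 − 2/3 = 1/3.

1/3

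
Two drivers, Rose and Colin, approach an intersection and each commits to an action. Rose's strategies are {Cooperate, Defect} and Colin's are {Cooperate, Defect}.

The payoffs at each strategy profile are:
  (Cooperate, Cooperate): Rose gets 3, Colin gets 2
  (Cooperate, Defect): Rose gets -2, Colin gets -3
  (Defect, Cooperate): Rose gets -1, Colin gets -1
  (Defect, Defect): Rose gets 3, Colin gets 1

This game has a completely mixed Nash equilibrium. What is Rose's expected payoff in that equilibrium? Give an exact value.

First find q, the probability Colin plays Cooperate, from Rose's indifference between Cooperate and Defect: 3q − 2(1−q) = −q + 3(1−q), giving q = 5/9.
Since Rose is indifferent in equilibrium, Rose's expected payoff equals the payoff from either row against (5/9, 4/9). Using Cooperate: 3(5/9) − 2(4/9) = 7/9.

7/9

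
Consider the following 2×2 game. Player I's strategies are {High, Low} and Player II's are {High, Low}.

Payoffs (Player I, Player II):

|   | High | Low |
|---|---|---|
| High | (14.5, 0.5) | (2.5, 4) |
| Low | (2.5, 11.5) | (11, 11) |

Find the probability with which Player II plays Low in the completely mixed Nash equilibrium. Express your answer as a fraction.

24/41

Let c be the probability that Player II plays High. In a completely mixed equilibrium, Player I must be indifferent between High and Low.
Player I's expected payoff from High is 14.5c + 2.5(1−c); from Low it is 2.5c + 11(1−c).
Setting these equal: 12c + 2.5 = −8.5c + 11, so c = 17/41.
Therefore Player II plays Low with probability 1 − 17/41 = 24/41.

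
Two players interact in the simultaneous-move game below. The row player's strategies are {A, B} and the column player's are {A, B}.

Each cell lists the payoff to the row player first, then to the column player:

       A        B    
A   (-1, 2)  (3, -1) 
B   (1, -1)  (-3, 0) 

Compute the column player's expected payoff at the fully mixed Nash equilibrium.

-1/4

First find x, the probability the row player plays A, from the column player's indifference between A and B: 2x − (1−x) = −x, giving x = 1/4.
Since the column player is indifferent in equilibrium, the column player's expected payoff equals the payoff from either column against (1/4, 3/4). Using A: 2(1/4) − (3/4) = -1/4.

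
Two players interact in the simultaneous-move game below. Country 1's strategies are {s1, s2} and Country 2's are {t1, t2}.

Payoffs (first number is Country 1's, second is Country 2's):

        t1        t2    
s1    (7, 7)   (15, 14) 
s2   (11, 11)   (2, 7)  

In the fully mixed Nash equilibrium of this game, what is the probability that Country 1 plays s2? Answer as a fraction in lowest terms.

7/11

Let p be the probability that Country 1 plays s1. In a completely mixed equilibrium, Country 2 must be indifferent between t1 and t2.
Country 2's expected payoff from t1 is 7p + 11(1−p); from t2 it is 14p + 7(1−p).
Setting these equal: −4p + 11 = 7p + 7, so p = 4/11.
Therefore Country 1 plays s2 with probability 1 − 4/11 = 7/11.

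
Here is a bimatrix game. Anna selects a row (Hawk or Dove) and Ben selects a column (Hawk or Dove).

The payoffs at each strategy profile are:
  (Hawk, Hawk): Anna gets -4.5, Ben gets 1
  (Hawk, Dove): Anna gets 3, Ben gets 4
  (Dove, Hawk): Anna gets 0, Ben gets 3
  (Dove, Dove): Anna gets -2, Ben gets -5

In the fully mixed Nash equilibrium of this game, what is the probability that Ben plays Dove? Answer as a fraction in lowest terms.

9/19

Let y be the probability that Ben plays Hawk. In a completely mixed equilibrium, Anna must be indifferent between Hawk and Dove.
Anna's expected payoff from Hawk is −4.5y + 3(1−y); from Dove it is −2(1−y).
Setting these equal: −7.5y + 3 = 2y − 2, so y = 10/19.
Therefore Ben plays Dove with probability 1 − 10/19 = 9/19.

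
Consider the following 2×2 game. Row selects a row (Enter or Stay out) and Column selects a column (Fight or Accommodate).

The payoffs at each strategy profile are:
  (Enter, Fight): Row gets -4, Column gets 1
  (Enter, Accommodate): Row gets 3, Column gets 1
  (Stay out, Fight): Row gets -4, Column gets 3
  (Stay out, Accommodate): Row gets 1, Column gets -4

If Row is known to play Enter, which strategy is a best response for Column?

Against Enter, Column earns 1 from Fight and 1 from Accommodate.
So either strategy is a best response.

either — both Fight and Accommodate are best responses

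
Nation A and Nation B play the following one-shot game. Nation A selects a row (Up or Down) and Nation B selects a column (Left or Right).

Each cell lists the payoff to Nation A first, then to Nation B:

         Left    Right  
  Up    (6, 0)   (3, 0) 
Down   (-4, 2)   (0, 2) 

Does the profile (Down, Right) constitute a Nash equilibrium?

At (Down, Right), Nation A earns 0; switching to Up would give 3, so Nation A would deviate.
Nation B earns 2; switching to Left would give 2, so Nation B has no profitable deviation.
Since at least one player can profitably deviate, this is not a Nash equilibrium.

No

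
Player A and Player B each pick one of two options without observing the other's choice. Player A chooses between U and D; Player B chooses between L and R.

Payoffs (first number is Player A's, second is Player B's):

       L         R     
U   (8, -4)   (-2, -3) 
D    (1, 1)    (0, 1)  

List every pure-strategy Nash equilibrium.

(U, L): Player B prefers R (-3 > -4) — not an equilibrium.
(U, R): Player A prefers D (0 > -2) — not an equilibrium.
(D, L): Player A prefers U (8 > 1) — not an equilibrium.
(D, R): Player A gets 0 ≥ -2 from U, and Player B gets 1 ≥ 1 from L — Nash equilibrium.

(D, R)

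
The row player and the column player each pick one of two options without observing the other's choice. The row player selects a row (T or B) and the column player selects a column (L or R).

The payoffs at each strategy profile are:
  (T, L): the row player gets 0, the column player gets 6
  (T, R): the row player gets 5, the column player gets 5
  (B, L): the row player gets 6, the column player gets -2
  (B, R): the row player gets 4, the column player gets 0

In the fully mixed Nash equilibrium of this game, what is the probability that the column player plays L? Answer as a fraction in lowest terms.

1/7

Let y be the probability that the column player plays L. In a completely mixed equilibrium, the row player must be indifferent between T and B.
The row player's expected payoff from T is 5(1−y); from B it is 6y + 4(1−y).
Setting these equal: −5y + 5 = 2y + 4, so y = 1/7.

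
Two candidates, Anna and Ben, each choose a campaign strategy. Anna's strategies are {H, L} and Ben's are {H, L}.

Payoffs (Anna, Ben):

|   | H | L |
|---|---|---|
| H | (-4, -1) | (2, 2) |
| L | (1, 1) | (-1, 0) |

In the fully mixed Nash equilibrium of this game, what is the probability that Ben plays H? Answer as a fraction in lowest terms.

3/8

Let y be the probability that Ben plays H. In a completely mixed equilibrium, Anna must be indifferent between H and L.
Anna's expected payoff from H is −4y + 2(1−y); from L it is y − (1−y).
Setting these equal: −6y + 2 = 2y − 1, so y = 3/8.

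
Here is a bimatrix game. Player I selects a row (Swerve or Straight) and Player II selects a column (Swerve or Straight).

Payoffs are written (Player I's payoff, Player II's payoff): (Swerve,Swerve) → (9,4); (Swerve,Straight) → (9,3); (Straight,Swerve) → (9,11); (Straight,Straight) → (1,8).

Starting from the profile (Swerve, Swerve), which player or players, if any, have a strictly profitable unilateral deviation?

Neither

Player I at (Swerve, Swerve) earns 9; deviating to Straight yields 9 — not better.
Player II earns 4; deviating to Straight yields 3 — not better.
Neither player can strictly improve; the profile is a Nash equilibrium.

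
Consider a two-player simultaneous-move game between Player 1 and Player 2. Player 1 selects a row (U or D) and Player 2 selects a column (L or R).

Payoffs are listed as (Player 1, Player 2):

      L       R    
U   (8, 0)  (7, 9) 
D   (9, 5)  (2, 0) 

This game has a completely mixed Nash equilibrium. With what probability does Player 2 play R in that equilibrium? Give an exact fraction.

1/6

Let c be the probability that Player 2 plays L. In a completely mixed equilibrium, Player 1 must be indifferent between U and D.
Player 1's expected payoff from U is 8c + 7(1−c); from D it is 9c + 2(1−c).
Setting these equal: c + 7 = 7c + 2, so c = 5/6.
Therefore Player 2 plays R with probability 1 − 5/6 = 1/6.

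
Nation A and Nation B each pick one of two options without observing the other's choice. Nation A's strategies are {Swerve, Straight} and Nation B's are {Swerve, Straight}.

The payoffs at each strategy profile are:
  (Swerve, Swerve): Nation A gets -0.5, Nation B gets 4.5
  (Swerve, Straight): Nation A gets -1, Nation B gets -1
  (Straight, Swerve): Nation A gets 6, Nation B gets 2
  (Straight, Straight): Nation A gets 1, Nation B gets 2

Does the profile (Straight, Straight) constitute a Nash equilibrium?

At (Straight, Straight), Nation A earns 1; switching to Swerve would give -1, so Nation A has no profitable deviation.
Nation B earns 2; switching to Swerve would give 2, so Nation B has no profitable deviation.
Neither player can gain by a unilateral deviation, so this profile is a Nash equilibrium.

Yes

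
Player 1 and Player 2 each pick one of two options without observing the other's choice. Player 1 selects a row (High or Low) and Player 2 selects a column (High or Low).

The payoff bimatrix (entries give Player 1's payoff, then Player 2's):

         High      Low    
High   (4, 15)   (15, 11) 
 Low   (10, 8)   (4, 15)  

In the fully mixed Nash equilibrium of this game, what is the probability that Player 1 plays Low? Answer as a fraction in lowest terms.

4/11

Let r be the probability that Player 1 plays High. In a completely mixed equilibrium, Player 2 must be indifferent between High and Low.
Player 2's expected payoff from High is 15r + 8(1−r); from Low it is 11r + 15(1−r).
Setting these equal: 7r + 8 = −4r + 15, so r = 7/11.
Therefore Player 1 plays Low with probability 1 − 7/11 = 4/11.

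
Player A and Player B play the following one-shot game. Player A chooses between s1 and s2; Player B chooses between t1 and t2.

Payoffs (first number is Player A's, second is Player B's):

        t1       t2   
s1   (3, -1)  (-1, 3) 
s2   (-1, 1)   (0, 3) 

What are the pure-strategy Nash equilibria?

(s2, t2)

(s1, t1): Player B prefers t2 (3 > -1) — not an equilibrium.
(s1, t2): Player A prefers s2 (0 > -1) — not an equilibrium.
(s2, t1): Player A prefers s1 (3 > -1); Player B prefers t2 (3 > 1) — not an equilibrium.
(s2, t2): Player A gets 0 ≥ -1 from s1, and Player B gets 3 ≥ 1 from t1 — Nash equilibrium.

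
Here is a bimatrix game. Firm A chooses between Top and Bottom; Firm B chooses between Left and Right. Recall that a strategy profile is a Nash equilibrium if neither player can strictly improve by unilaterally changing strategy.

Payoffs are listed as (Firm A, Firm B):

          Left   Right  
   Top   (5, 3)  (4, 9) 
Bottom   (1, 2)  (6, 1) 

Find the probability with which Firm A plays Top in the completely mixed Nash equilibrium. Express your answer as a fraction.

Let p be the probability that Firm A plays Top. In a completely mixed equilibrium, Firm B must be indifferent between Left and Right.
Firm B's expected payoff from Left is 3p + 2(1−p); from Right it is 9p + (1−p).
Setting these equal: p + 2 = 8p + 1, so p = 1/7.

1/7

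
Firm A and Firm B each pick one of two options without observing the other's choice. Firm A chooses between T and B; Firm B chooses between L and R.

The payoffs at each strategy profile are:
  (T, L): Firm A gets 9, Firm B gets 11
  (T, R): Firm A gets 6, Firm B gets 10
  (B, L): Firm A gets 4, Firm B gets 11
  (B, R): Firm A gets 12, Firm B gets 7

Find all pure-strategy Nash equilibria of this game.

(T, L)

(T, L): Firm A gets 9 ≥ 4 from B, and Firm B gets 11 ≥ 10 from R — Nash equilibrium.
(T, R): Firm A prefers B (12 > 6); Firm B prefers L (11 > 10) — not an equilibrium.
(B, L): Firm A prefers T (9 > 4) — not an equilibrium.
(B, R): Firm B prefers L (11 > 7) — not an equilibrium.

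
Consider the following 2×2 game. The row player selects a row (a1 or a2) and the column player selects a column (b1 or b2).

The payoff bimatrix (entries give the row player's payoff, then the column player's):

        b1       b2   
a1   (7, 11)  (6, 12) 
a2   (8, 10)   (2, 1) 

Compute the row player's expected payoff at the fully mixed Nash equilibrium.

34/5

First find y, the probability the column player plays b1, from the row player's indifference between a1 and a2: 7y + 6(1−y) = 8y + 2(1−y), giving y = 4/5.
Since the row player is indifferent in equilibrium, the row player's expected payoff equals the payoff from either row against (4/5, 1/5). Using a1: 7(4/5) + 6(1/5) = 34/5.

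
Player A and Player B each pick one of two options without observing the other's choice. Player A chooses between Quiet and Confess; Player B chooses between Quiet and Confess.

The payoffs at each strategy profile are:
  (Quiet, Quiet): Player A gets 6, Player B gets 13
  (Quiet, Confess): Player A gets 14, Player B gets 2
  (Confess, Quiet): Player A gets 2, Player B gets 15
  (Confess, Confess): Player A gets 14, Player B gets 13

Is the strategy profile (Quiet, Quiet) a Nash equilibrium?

At (Quiet, Quiet), Player A earns 6; switching to Confess would give 2, so Player A has no profitable deviation.
Player B earns 13; switching to Confess would give 2, so Player B has no profitable deviation.
Neither player can gain by a unilateral deviation, so this profile is a Nash equilibrium.

Yes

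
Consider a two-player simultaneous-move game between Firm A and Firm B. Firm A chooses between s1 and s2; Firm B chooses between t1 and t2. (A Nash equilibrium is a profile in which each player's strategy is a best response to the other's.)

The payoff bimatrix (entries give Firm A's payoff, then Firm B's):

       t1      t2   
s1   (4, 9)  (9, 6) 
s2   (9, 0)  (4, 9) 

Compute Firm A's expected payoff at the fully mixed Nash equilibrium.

13/2

First find q, the probability Firm B plays t1, from Firm A's indifference between s1 and s2: 4q + 9(1−q) = 9q + 4(1−q), giving q = 1/2.
Since Firm A is indifferent in equilibrium, Firm A's expected payoff equals the payoff from either row against (1/2, 1/2). Using s1: 4(1/2) + 9(1/2) = 13/2.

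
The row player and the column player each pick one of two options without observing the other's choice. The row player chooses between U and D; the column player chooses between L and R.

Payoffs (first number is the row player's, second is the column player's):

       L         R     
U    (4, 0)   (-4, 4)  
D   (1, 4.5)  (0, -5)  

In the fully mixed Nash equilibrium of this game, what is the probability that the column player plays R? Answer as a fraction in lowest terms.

Let q be the probability that the column player plays L. In a completely mixed equilibrium, the row player must be indifferent between U and D.
The row player's expected payoff from U is 4q − 4(1−q); from D it is q.
Setting these equal: 8q − 4 = q, so q = 4/7.
Therefore the column player plays R with probability 1 − 4/7 = 3/7.

3/7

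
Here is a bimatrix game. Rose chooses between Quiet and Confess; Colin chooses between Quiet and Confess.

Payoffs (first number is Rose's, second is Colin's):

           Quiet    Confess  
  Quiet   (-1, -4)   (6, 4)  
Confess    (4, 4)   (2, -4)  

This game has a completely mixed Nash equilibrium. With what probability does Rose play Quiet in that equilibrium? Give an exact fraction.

Let r be the probability that Rose plays Quiet. In a completely mixed equilibrium, Colin must be indifferent between Quiet and Confess.
Colin's expected payoff from Quiet is −4r + 4(1−r); from Confess it is 4r − 4(1−r).
Setting these equal: −8r + 4 = 8r − 4, so r = 1/2.

1/2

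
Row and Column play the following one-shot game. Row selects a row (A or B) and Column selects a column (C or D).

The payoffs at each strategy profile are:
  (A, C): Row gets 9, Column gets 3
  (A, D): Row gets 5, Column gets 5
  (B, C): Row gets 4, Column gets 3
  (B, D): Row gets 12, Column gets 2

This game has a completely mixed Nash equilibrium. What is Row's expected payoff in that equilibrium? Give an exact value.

First find q, the probability Column plays C, from Row's indifference between A and B: 9q + 5(1−q) = 4q + 12(1−q), giving q = 7/12.
Since Row is indifferent in equilibrium, Row's expected payoff equals the payoff from either row against (7/12, 5/12). Using A: 9(7/12) + 5(5/12) = 22/3.

22/3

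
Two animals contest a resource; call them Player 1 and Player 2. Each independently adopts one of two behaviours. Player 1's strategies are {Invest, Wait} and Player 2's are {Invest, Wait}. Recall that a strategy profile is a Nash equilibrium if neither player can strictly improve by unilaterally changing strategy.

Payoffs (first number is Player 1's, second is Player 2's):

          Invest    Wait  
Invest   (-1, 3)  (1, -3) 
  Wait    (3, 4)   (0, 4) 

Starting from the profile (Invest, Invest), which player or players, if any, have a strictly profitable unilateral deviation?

Player 1 at (Invest, Invest) earns -1; deviating to Wait yields 3 — a strict improvement.
Player 2 earns 3; deviating to Wait yields -3 — not better.
Only Player 1 has a strictly profitable deviation.

Player 1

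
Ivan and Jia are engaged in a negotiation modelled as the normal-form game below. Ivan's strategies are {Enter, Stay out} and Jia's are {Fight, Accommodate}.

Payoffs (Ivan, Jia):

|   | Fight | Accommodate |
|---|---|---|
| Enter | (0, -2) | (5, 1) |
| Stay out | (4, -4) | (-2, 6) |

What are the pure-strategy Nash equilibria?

(Enter, Fight): Ivan prefers Stay out (4 > 0); Jia prefers Accommodate (1 > -2) — not an equilibrium.
(Enter, Accommodate): Ivan gets 5 ≥ -2 from Stay out, and Jia gets 1 ≥ -2 from Fight — Nash equilibrium.
(Stay out, Fight): Jia prefers Accommodate (6 > -4) — not an equilibrium.
(Stay out, Accommodate): Ivan prefers Enter (5 > -2) — not an equilibrium.

(Enter, Accommodate)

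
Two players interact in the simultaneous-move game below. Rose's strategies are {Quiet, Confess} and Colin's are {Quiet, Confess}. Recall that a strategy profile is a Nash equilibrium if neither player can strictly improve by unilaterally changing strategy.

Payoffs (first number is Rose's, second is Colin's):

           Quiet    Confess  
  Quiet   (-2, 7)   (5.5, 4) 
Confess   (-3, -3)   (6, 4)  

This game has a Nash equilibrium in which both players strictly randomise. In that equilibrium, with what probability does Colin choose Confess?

2/3

Let q be the probability that Colin plays Quiet. In a completely mixed equilibrium, Rose must be indifferent between Quiet and Confess.
Rose's expected payoff from Quiet is −2q + 5.5(1−q); from Confess it is −3q + 6(1−q).
Setting these equal: −7.5q + 5.5 = −9q + 6, so q = 1/3.
Therefore Colin plays Confess with probability 1 − 1/3 = 2/3.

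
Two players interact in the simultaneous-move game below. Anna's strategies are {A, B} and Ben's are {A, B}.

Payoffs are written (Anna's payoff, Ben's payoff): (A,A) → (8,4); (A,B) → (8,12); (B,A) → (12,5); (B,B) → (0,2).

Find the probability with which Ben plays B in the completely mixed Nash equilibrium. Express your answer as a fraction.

Let c be the probability that Ben plays A. In a completely mixed equilibrium, Anna must be indifferent between A and B.
Anna's expected payoff from A is 8c + 8(1−c); from B it is 12c.
Setting these equal: 8 = 12c, so c = 2/3.
Therefore Ben plays B with probability 1 − 2/3 = 1/3.

1/3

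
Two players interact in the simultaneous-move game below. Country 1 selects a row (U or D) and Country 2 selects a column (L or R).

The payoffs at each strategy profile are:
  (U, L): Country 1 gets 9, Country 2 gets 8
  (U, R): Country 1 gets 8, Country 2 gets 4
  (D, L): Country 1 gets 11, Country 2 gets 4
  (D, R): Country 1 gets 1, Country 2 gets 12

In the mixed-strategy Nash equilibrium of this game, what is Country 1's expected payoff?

79/9

First find q, the probability Country 2 plays L, from Country 1's indifference between U and D: 9q + 8(1−q) = 11q + (1−q), giving q = 7/9.
Since Country 1 is indifferent in equilibrium, Country 1's expected payoff equals the payoff from either row against (7/9, 2/9). Using U: 9(7/9) + 8(2/9) = 79/9.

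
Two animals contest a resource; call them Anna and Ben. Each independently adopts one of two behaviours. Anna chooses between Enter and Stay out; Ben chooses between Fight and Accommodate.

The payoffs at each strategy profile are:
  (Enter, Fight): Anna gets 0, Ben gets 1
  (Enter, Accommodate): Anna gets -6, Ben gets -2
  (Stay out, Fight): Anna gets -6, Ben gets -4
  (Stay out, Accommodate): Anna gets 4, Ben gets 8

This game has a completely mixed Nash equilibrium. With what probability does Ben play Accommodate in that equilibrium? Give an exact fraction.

Let q be the probability that Ben plays Fight. In a completely mixed equilibrium, Anna must be indifferent between Enter and Stay out.
Anna's expected payoff from Enter is −6(1−q); from Stay out it is −6q + 4(1−q).
Setting these equal: 6q − 6 = −10q + 4, so q = 5/8.
Therefore Ben plays Accommodate with probability 1 − 5/8 = 3/8.

3/8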